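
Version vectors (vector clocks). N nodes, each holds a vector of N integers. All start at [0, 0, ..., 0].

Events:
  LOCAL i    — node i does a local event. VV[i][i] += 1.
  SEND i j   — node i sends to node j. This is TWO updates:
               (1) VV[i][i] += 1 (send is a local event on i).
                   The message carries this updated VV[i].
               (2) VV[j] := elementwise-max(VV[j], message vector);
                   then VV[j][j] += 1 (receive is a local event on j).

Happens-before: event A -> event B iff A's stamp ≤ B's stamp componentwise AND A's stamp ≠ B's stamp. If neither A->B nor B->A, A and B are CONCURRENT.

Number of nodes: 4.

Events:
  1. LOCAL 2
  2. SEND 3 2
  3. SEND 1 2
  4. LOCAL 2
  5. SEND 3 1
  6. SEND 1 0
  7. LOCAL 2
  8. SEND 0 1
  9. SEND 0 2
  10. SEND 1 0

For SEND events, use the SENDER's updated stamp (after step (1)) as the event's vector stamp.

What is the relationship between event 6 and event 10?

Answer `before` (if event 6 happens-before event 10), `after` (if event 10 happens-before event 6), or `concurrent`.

Initial: VV[0]=[0, 0, 0, 0]
Initial: VV[1]=[0, 0, 0, 0]
Initial: VV[2]=[0, 0, 0, 0]
Initial: VV[3]=[0, 0, 0, 0]
Event 1: LOCAL 2: VV[2][2]++ -> VV[2]=[0, 0, 1, 0]
Event 2: SEND 3->2: VV[3][3]++ -> VV[3]=[0, 0, 0, 1], msg_vec=[0, 0, 0, 1]; VV[2]=max(VV[2],msg_vec) then VV[2][2]++ -> VV[2]=[0, 0, 2, 1]
Event 3: SEND 1->2: VV[1][1]++ -> VV[1]=[0, 1, 0, 0], msg_vec=[0, 1, 0, 0]; VV[2]=max(VV[2],msg_vec) then VV[2][2]++ -> VV[2]=[0, 1, 3, 1]
Event 4: LOCAL 2: VV[2][2]++ -> VV[2]=[0, 1, 4, 1]
Event 5: SEND 3->1: VV[3][3]++ -> VV[3]=[0, 0, 0, 2], msg_vec=[0, 0, 0, 2]; VV[1]=max(VV[1],msg_vec) then VV[1][1]++ -> VV[1]=[0, 2, 0, 2]
Event 6: SEND 1->0: VV[1][1]++ -> VV[1]=[0, 3, 0, 2], msg_vec=[0, 3, 0, 2]; VV[0]=max(VV[0],msg_vec) then VV[0][0]++ -> VV[0]=[1, 3, 0, 2]
Event 7: LOCAL 2: VV[2][2]++ -> VV[2]=[0, 1, 5, 1]
Event 8: SEND 0->1: VV[0][0]++ -> VV[0]=[2, 3, 0, 2], msg_vec=[2, 3, 0, 2]; VV[1]=max(VV[1],msg_vec) then VV[1][1]++ -> VV[1]=[2, 4, 0, 2]
Event 9: SEND 0->2: VV[0][0]++ -> VV[0]=[3, 3, 0, 2], msg_vec=[3, 3, 0, 2]; VV[2]=max(VV[2],msg_vec) then VV[2][2]++ -> VV[2]=[3, 3, 6, 2]
Event 10: SEND 1->0: VV[1][1]++ -> VV[1]=[2, 5, 0, 2], msg_vec=[2, 5, 0, 2]; VV[0]=max(VV[0],msg_vec) then VV[0][0]++ -> VV[0]=[4, 5, 0, 2]
Event 6 stamp: [0, 3, 0, 2]
Event 10 stamp: [2, 5, 0, 2]
[0, 3, 0, 2] <= [2, 5, 0, 2]? True
[2, 5, 0, 2] <= [0, 3, 0, 2]? False
Relation: before

Answer: before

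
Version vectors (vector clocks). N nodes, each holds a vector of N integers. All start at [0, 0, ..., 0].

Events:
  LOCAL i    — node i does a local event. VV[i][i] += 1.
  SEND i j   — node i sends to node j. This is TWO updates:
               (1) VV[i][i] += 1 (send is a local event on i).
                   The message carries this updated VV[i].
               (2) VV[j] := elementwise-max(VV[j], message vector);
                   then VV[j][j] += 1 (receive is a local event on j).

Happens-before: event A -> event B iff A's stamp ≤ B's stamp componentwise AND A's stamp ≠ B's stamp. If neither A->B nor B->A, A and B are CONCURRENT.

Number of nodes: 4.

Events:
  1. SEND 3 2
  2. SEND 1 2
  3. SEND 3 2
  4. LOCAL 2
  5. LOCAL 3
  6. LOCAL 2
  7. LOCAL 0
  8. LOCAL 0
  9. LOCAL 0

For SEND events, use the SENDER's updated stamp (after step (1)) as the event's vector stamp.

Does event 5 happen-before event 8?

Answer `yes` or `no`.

Initial: VV[0]=[0, 0, 0, 0]
Initial: VV[1]=[0, 0, 0, 0]
Initial: VV[2]=[0, 0, 0, 0]
Initial: VV[3]=[0, 0, 0, 0]
Event 1: SEND 3->2: VV[3][3]++ -> VV[3]=[0, 0, 0, 1], msg_vec=[0, 0, 0, 1]; VV[2]=max(VV[2],msg_vec) then VV[2][2]++ -> VV[2]=[0, 0, 1, 1]
Event 2: SEND 1->2: VV[1][1]++ -> VV[1]=[0, 1, 0, 0], msg_vec=[0, 1, 0, 0]; VV[2]=max(VV[2],msg_vec) then VV[2][2]++ -> VV[2]=[0, 1, 2, 1]
Event 3: SEND 3->2: VV[3][3]++ -> VV[3]=[0, 0, 0, 2], msg_vec=[0, 0, 0, 2]; VV[2]=max(VV[2],msg_vec) then VV[2][2]++ -> VV[2]=[0, 1, 3, 2]
Event 4: LOCAL 2: VV[2][2]++ -> VV[2]=[0, 1, 4, 2]
Event 5: LOCAL 3: VV[3][3]++ -> VV[3]=[0, 0, 0, 3]
Event 6: LOCAL 2: VV[2][2]++ -> VV[2]=[0, 1, 5, 2]
Event 7: LOCAL 0: VV[0][0]++ -> VV[0]=[1, 0, 0, 0]
Event 8: LOCAL 0: VV[0][0]++ -> VV[0]=[2, 0, 0, 0]
Event 9: LOCAL 0: VV[0][0]++ -> VV[0]=[3, 0, 0, 0]
Event 5 stamp: [0, 0, 0, 3]
Event 8 stamp: [2, 0, 0, 0]
[0, 0, 0, 3] <= [2, 0, 0, 0]? False. Equal? False. Happens-before: False

Answer: no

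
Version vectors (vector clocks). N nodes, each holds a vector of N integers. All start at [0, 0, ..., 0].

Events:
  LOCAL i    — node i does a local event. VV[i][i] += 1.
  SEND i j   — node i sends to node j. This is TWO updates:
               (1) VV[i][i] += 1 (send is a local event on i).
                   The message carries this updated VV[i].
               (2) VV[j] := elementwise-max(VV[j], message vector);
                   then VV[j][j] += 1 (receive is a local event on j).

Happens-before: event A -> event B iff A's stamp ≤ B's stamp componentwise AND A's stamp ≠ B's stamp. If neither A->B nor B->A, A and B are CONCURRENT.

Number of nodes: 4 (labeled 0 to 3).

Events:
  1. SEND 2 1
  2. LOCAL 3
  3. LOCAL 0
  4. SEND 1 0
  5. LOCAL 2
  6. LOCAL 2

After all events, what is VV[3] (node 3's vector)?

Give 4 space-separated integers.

Answer: 0 0 0 1

Derivation:
Initial: VV[0]=[0, 0, 0, 0]
Initial: VV[1]=[0, 0, 0, 0]
Initial: VV[2]=[0, 0, 0, 0]
Initial: VV[3]=[0, 0, 0, 0]
Event 1: SEND 2->1: VV[2][2]++ -> VV[2]=[0, 0, 1, 0], msg_vec=[0, 0, 1, 0]; VV[1]=max(VV[1],msg_vec) then VV[1][1]++ -> VV[1]=[0, 1, 1, 0]
Event 2: LOCAL 3: VV[3][3]++ -> VV[3]=[0, 0, 0, 1]
Event 3: LOCAL 0: VV[0][0]++ -> VV[0]=[1, 0, 0, 0]
Event 4: SEND 1->0: VV[1][1]++ -> VV[1]=[0, 2, 1, 0], msg_vec=[0, 2, 1, 0]; VV[0]=max(VV[0],msg_vec) then VV[0][0]++ -> VV[0]=[2, 2, 1, 0]
Event 5: LOCAL 2: VV[2][2]++ -> VV[2]=[0, 0, 2, 0]
Event 6: LOCAL 2: VV[2][2]++ -> VV[2]=[0, 0, 3, 0]
Final vectors: VV[0]=[2, 2, 1, 0]; VV[1]=[0, 2, 1, 0]; VV[2]=[0, 0, 3, 0]; VV[3]=[0, 0, 0, 1]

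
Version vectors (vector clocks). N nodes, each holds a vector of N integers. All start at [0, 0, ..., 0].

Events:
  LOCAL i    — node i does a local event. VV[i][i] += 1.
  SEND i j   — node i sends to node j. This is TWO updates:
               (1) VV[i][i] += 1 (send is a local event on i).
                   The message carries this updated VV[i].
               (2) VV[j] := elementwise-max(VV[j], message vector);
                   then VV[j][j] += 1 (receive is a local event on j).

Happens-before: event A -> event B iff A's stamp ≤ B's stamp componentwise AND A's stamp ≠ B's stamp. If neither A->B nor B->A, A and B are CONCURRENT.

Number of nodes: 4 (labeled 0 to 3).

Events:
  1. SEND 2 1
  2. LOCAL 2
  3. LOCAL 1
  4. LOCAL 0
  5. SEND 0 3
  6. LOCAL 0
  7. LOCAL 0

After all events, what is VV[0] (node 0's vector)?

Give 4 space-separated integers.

Initial: VV[0]=[0, 0, 0, 0]
Initial: VV[1]=[0, 0, 0, 0]
Initial: VV[2]=[0, 0, 0, 0]
Initial: VV[3]=[0, 0, 0, 0]
Event 1: SEND 2->1: VV[2][2]++ -> VV[2]=[0, 0, 1, 0], msg_vec=[0, 0, 1, 0]; VV[1]=max(VV[1],msg_vec) then VV[1][1]++ -> VV[1]=[0, 1, 1, 0]
Event 2: LOCAL 2: VV[2][2]++ -> VV[2]=[0, 0, 2, 0]
Event 3: LOCAL 1: VV[1][1]++ -> VV[1]=[0, 2, 1, 0]
Event 4: LOCAL 0: VV[0][0]++ -> VV[0]=[1, 0, 0, 0]
Event 5: SEND 0->3: VV[0][0]++ -> VV[0]=[2, 0, 0, 0], msg_vec=[2, 0, 0, 0]; VV[3]=max(VV[3],msg_vec) then VV[3][3]++ -> VV[3]=[2, 0, 0, 1]
Event 6: LOCAL 0: VV[0][0]++ -> VV[0]=[3, 0, 0, 0]
Event 7: LOCAL 0: VV[0][0]++ -> VV[0]=[4, 0, 0, 0]
Final vectors: VV[0]=[4, 0, 0, 0]; VV[1]=[0, 2, 1, 0]; VV[2]=[0, 0, 2, 0]; VV[3]=[2, 0, 0, 1]

Answer: 4 0 0 0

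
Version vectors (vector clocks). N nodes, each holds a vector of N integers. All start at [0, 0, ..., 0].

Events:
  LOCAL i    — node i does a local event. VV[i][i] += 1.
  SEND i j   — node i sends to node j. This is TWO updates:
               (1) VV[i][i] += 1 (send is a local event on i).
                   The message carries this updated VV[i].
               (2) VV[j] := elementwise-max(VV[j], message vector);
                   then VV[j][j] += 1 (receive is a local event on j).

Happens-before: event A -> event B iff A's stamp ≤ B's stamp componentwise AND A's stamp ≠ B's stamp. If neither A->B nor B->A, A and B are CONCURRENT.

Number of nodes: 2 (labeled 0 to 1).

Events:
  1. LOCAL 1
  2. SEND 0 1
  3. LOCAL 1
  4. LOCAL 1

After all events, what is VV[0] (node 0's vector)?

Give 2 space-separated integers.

Answer: 1 0

Derivation:
Initial: VV[0]=[0, 0]
Initial: VV[1]=[0, 0]
Event 1: LOCAL 1: VV[1][1]++ -> VV[1]=[0, 1]
Event 2: SEND 0->1: VV[0][0]++ -> VV[0]=[1, 0], msg_vec=[1, 0]; VV[1]=max(VV[1],msg_vec) then VV[1][1]++ -> VV[1]=[1, 2]
Event 3: LOCAL 1: VV[1][1]++ -> VV[1]=[1, 3]
Event 4: LOCAL 1: VV[1][1]++ -> VV[1]=[1, 4]
Final vectors: VV[0]=[1, 0]; VV[1]=[1, 4]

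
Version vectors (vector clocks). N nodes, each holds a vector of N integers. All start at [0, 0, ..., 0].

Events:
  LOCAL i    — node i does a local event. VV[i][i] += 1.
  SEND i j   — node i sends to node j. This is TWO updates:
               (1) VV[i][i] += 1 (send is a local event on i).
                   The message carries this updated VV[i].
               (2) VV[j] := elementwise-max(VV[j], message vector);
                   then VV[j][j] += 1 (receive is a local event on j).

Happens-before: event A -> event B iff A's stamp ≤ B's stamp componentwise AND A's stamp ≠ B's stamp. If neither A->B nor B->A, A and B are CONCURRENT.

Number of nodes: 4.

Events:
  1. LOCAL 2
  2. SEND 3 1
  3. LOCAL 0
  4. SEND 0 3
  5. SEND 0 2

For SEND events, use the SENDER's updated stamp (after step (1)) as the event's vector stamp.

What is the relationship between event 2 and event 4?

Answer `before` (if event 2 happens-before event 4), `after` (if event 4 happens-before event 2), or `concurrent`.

Initial: VV[0]=[0, 0, 0, 0]
Initial: VV[1]=[0, 0, 0, 0]
Initial: VV[2]=[0, 0, 0, 0]
Initial: VV[3]=[0, 0, 0, 0]
Event 1: LOCAL 2: VV[2][2]++ -> VV[2]=[0, 0, 1, 0]
Event 2: SEND 3->1: VV[3][3]++ -> VV[3]=[0, 0, 0, 1], msg_vec=[0, 0, 0, 1]; VV[1]=max(VV[1],msg_vec) then VV[1][1]++ -> VV[1]=[0, 1, 0, 1]
Event 3: LOCAL 0: VV[0][0]++ -> VV[0]=[1, 0, 0, 0]
Event 4: SEND 0->3: VV[0][0]++ -> VV[0]=[2, 0, 0, 0], msg_vec=[2, 0, 0, 0]; VV[3]=max(VV[3],msg_vec) then VV[3][3]++ -> VV[3]=[2, 0, 0, 2]
Event 5: SEND 0->2: VV[0][0]++ -> VV[0]=[3, 0, 0, 0], msg_vec=[3, 0, 0, 0]; VV[2]=max(VV[2],msg_vec) then VV[2][2]++ -> VV[2]=[3, 0, 2, 0]
Event 2 stamp: [0, 0, 0, 1]
Event 4 stamp: [2, 0, 0, 0]
[0, 0, 0, 1] <= [2, 0, 0, 0]? False
[2, 0, 0, 0] <= [0, 0, 0, 1]? False
Relation: concurrent

Answer: concurrent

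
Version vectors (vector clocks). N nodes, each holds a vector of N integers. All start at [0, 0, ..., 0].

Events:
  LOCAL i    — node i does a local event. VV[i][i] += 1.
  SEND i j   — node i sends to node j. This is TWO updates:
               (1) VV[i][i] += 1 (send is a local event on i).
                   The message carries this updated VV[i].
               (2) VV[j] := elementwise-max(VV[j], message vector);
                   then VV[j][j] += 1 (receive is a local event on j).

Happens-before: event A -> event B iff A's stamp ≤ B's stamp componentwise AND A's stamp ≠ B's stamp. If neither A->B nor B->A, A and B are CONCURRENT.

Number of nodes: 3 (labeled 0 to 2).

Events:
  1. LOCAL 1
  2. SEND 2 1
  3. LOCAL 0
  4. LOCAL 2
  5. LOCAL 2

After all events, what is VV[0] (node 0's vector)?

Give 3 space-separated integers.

Answer: 1 0 0

Derivation:
Initial: VV[0]=[0, 0, 0]
Initial: VV[1]=[0, 0, 0]
Initial: VV[2]=[0, 0, 0]
Event 1: LOCAL 1: VV[1][1]++ -> VV[1]=[0, 1, 0]
Event 2: SEND 2->1: VV[2][2]++ -> VV[2]=[0, 0, 1], msg_vec=[0, 0, 1]; VV[1]=max(VV[1],msg_vec) then VV[1][1]++ -> VV[1]=[0, 2, 1]
Event 3: LOCAL 0: VV[0][0]++ -> VV[0]=[1, 0, 0]
Event 4: LOCAL 2: VV[2][2]++ -> VV[2]=[0, 0, 2]
Event 5: LOCAL 2: VV[2][2]++ -> VV[2]=[0, 0, 3]
Final vectors: VV[0]=[1, 0, 0]; VV[1]=[0, 2, 1]; VV[2]=[0, 0, 3]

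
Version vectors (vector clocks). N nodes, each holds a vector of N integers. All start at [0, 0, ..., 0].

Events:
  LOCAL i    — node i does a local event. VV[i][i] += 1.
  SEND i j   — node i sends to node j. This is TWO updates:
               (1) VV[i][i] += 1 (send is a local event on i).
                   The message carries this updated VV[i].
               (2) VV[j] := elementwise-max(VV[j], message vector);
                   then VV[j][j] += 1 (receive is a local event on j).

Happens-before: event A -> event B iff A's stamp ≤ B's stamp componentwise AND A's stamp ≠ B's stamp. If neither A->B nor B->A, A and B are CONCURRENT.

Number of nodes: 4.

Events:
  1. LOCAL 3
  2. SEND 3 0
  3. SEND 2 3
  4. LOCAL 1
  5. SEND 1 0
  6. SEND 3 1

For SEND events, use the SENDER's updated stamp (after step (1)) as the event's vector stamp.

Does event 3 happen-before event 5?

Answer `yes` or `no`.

Answer: no

Derivation:
Initial: VV[0]=[0, 0, 0, 0]
Initial: VV[1]=[0, 0, 0, 0]
Initial: VV[2]=[0, 0, 0, 0]
Initial: VV[3]=[0, 0, 0, 0]
Event 1: LOCAL 3: VV[3][3]++ -> VV[3]=[0, 0, 0, 1]
Event 2: SEND 3->0: VV[3][3]++ -> VV[3]=[0, 0, 0, 2], msg_vec=[0, 0, 0, 2]; VV[0]=max(VV[0],msg_vec) then VV[0][0]++ -> VV[0]=[1, 0, 0, 2]
Event 3: SEND 2->3: VV[2][2]++ -> VV[2]=[0, 0, 1, 0], msg_vec=[0, 0, 1, 0]; VV[3]=max(VV[3],msg_vec) then VV[3][3]++ -> VV[3]=[0, 0, 1, 3]
Event 4: LOCAL 1: VV[1][1]++ -> VV[1]=[0, 1, 0, 0]
Event 5: SEND 1->0: VV[1][1]++ -> VV[1]=[0, 2, 0, 0], msg_vec=[0, 2, 0, 0]; VV[0]=max(VV[0],msg_vec) then VV[0][0]++ -> VV[0]=[2, 2, 0, 2]
Event 6: SEND 3->1: VV[3][3]++ -> VV[3]=[0, 0, 1, 4], msg_vec=[0, 0, 1, 4]; VV[1]=max(VV[1],msg_vec) then VV[1][1]++ -> VV[1]=[0, 3, 1, 4]
Event 3 stamp: [0, 0, 1, 0]
Event 5 stamp: [0, 2, 0, 0]
[0, 0, 1, 0] <= [0, 2, 0, 0]? False. Equal? False. Happens-before: False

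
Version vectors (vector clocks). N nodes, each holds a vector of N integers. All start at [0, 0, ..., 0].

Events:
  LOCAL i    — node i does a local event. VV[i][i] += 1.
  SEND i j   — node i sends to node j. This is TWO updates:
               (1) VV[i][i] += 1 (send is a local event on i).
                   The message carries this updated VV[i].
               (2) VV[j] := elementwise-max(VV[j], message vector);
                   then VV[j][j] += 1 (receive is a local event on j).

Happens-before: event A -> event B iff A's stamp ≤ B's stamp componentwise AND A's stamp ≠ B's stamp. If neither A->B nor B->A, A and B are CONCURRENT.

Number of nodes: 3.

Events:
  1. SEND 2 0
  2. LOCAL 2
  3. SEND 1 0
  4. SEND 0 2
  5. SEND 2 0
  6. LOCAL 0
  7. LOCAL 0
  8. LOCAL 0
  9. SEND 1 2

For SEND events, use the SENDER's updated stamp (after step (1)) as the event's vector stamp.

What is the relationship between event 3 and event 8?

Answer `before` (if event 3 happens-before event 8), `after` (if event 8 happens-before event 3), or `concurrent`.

Answer: before

Derivation:
Initial: VV[0]=[0, 0, 0]
Initial: VV[1]=[0, 0, 0]
Initial: VV[2]=[0, 0, 0]
Event 1: SEND 2->0: VV[2][2]++ -> VV[2]=[0, 0, 1], msg_vec=[0, 0, 1]; VV[0]=max(VV[0],msg_vec) then VV[0][0]++ -> VV[0]=[1, 0, 1]
Event 2: LOCAL 2: VV[2][2]++ -> VV[2]=[0, 0, 2]
Event 3: SEND 1->0: VV[1][1]++ -> VV[1]=[0, 1, 0], msg_vec=[0, 1, 0]; VV[0]=max(VV[0],msg_vec) then VV[0][0]++ -> VV[0]=[2, 1, 1]
Event 4: SEND 0->2: VV[0][0]++ -> VV[0]=[3, 1, 1], msg_vec=[3, 1, 1]; VV[2]=max(VV[2],msg_vec) then VV[2][2]++ -> VV[2]=[3, 1, 3]
Event 5: SEND 2->0: VV[2][2]++ -> VV[2]=[3, 1, 4], msg_vec=[3, 1, 4]; VV[0]=max(VV[0],msg_vec) then VV[0][0]++ -> VV[0]=[4, 1, 4]
Event 6: LOCAL 0: VV[0][0]++ -> VV[0]=[5, 1, 4]
Event 7: LOCAL 0: VV[0][0]++ -> VV[0]=[6, 1, 4]
Event 8: LOCAL 0: VV[0][0]++ -> VV[0]=[7, 1, 4]
Event 9: SEND 1->2: VV[1][1]++ -> VV[1]=[0, 2, 0], msg_vec=[0, 2, 0]; VV[2]=max(VV[2],msg_vec) then VV[2][2]++ -> VV[2]=[3, 2, 5]
Event 3 stamp: [0, 1, 0]
Event 8 stamp: [7, 1, 4]
[0, 1, 0] <= [7, 1, 4]? True
[7, 1, 4] <= [0, 1, 0]? False
Relation: before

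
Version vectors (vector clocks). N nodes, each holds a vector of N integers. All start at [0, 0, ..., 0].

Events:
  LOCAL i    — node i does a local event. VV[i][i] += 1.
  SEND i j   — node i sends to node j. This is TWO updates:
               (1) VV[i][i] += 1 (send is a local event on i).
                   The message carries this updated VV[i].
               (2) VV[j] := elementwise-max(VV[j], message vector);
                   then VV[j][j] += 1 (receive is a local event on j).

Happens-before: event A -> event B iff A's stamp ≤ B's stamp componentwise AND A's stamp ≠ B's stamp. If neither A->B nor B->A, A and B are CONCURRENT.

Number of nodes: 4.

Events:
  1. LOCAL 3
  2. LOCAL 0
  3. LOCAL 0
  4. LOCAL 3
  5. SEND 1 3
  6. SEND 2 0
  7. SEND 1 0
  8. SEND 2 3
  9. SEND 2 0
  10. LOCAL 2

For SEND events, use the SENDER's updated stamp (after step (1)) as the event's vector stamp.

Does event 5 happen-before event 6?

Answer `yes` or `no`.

Initial: VV[0]=[0, 0, 0, 0]
Initial: VV[1]=[0, 0, 0, 0]
Initial: VV[2]=[0, 0, 0, 0]
Initial: VV[3]=[0, 0, 0, 0]
Event 1: LOCAL 3: VV[3][3]++ -> VV[3]=[0, 0, 0, 1]
Event 2: LOCAL 0: VV[0][0]++ -> VV[0]=[1, 0, 0, 0]
Event 3: LOCAL 0: VV[0][0]++ -> VV[0]=[2, 0, 0, 0]
Event 4: LOCAL 3: VV[3][3]++ -> VV[3]=[0, 0, 0, 2]
Event 5: SEND 1->3: VV[1][1]++ -> VV[1]=[0, 1, 0, 0], msg_vec=[0, 1, 0, 0]; VV[3]=max(VV[3],msg_vec) then VV[3][3]++ -> VV[3]=[0, 1, 0, 3]
Event 6: SEND 2->0: VV[2][2]++ -> VV[2]=[0, 0, 1, 0], msg_vec=[0, 0, 1, 0]; VV[0]=max(VV[0],msg_vec) then VV[0][0]++ -> VV[0]=[3, 0, 1, 0]
Event 7: SEND 1->0: VV[1][1]++ -> VV[1]=[0, 2, 0, 0], msg_vec=[0, 2, 0, 0]; VV[0]=max(VV[0],msg_vec) then VV[0][0]++ -> VV[0]=[4, 2, 1, 0]
Event 8: SEND 2->3: VV[2][2]++ -> VV[2]=[0, 0, 2, 0], msg_vec=[0, 0, 2, 0]; VV[3]=max(VV[3],msg_vec) then VV[3][3]++ -> VV[3]=[0, 1, 2, 4]
Event 9: SEND 2->0: VV[2][2]++ -> VV[2]=[0, 0, 3, 0], msg_vec=[0, 0, 3, 0]; VV[0]=max(VV[0],msg_vec) then VV[0][0]++ -> VV[0]=[5, 2, 3, 0]
Event 10: LOCAL 2: VV[2][2]++ -> VV[2]=[0, 0, 4, 0]
Event 5 stamp: [0, 1, 0, 0]
Event 6 stamp: [0, 0, 1, 0]
[0, 1, 0, 0] <= [0, 0, 1, 0]? False. Equal? False. Happens-before: False

Answer: no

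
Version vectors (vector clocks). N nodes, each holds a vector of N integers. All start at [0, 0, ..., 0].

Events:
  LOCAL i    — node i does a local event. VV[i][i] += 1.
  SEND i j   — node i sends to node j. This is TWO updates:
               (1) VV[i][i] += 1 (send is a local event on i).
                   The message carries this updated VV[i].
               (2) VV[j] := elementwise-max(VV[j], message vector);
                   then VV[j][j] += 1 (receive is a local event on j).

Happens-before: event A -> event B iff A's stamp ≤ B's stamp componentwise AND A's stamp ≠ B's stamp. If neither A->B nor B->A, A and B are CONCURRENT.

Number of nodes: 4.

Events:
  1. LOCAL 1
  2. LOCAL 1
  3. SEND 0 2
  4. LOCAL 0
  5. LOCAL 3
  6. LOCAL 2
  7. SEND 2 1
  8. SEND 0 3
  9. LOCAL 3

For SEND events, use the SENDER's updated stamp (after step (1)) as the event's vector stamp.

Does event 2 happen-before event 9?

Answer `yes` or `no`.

Initial: VV[0]=[0, 0, 0, 0]
Initial: VV[1]=[0, 0, 0, 0]
Initial: VV[2]=[0, 0, 0, 0]
Initial: VV[3]=[0, 0, 0, 0]
Event 1: LOCAL 1: VV[1][1]++ -> VV[1]=[0, 1, 0, 0]
Event 2: LOCAL 1: VV[1][1]++ -> VV[1]=[0, 2, 0, 0]
Event 3: SEND 0->2: VV[0][0]++ -> VV[0]=[1, 0, 0, 0], msg_vec=[1, 0, 0, 0]; VV[2]=max(VV[2],msg_vec) then VV[2][2]++ -> VV[2]=[1, 0, 1, 0]
Event 4: LOCAL 0: VV[0][0]++ -> VV[0]=[2, 0, 0, 0]
Event 5: LOCAL 3: VV[3][3]++ -> VV[3]=[0, 0, 0, 1]
Event 6: LOCAL 2: VV[2][2]++ -> VV[2]=[1, 0, 2, 0]
Event 7: SEND 2->1: VV[2][2]++ -> VV[2]=[1, 0, 3, 0], msg_vec=[1, 0, 3, 0]; VV[1]=max(VV[1],msg_vec) then VV[1][1]++ -> VV[1]=[1, 3, 3, 0]
Event 8: SEND 0->3: VV[0][0]++ -> VV[0]=[3, 0, 0, 0], msg_vec=[3, 0, 0, 0]; VV[3]=max(VV[3],msg_vec) then VV[3][3]++ -> VV[3]=[3, 0, 0, 2]
Event 9: LOCAL 3: VV[3][3]++ -> VV[3]=[3, 0, 0, 3]
Event 2 stamp: [0, 2, 0, 0]
Event 9 stamp: [3, 0, 0, 3]
[0, 2, 0, 0] <= [3, 0, 0, 3]? False. Equal? False. Happens-before: False

Answer: no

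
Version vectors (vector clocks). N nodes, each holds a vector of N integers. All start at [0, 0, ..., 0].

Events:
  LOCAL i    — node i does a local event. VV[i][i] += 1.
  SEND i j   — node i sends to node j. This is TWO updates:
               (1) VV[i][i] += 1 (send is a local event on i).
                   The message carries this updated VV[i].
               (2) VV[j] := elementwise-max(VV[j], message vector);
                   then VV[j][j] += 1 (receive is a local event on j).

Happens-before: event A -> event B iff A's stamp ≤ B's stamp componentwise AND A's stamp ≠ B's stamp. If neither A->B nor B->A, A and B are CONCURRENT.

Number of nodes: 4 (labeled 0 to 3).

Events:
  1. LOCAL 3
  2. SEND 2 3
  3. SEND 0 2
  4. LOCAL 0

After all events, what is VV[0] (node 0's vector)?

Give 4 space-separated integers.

Initial: VV[0]=[0, 0, 0, 0]
Initial: VV[1]=[0, 0, 0, 0]
Initial: VV[2]=[0, 0, 0, 0]
Initial: VV[3]=[0, 0, 0, 0]
Event 1: LOCAL 3: VV[3][3]++ -> VV[3]=[0, 0, 0, 1]
Event 2: SEND 2->3: VV[2][2]++ -> VV[2]=[0, 0, 1, 0], msg_vec=[0, 0, 1, 0]; VV[3]=max(VV[3],msg_vec) then VV[3][3]++ -> VV[3]=[0, 0, 1, 2]
Event 3: SEND 0->2: VV[0][0]++ -> VV[0]=[1, 0, 0, 0], msg_vec=[1, 0, 0, 0]; VV[2]=max(VV[2],msg_vec) then VV[2][2]++ -> VV[2]=[1, 0, 2, 0]
Event 4: LOCAL 0: VV[0][0]++ -> VV[0]=[2, 0, 0, 0]
Final vectors: VV[0]=[2, 0, 0, 0]; VV[1]=[0, 0, 0, 0]; VV[2]=[1, 0, 2, 0]; VV[3]=[0, 0, 1, 2]

Answer: 2 0 0 0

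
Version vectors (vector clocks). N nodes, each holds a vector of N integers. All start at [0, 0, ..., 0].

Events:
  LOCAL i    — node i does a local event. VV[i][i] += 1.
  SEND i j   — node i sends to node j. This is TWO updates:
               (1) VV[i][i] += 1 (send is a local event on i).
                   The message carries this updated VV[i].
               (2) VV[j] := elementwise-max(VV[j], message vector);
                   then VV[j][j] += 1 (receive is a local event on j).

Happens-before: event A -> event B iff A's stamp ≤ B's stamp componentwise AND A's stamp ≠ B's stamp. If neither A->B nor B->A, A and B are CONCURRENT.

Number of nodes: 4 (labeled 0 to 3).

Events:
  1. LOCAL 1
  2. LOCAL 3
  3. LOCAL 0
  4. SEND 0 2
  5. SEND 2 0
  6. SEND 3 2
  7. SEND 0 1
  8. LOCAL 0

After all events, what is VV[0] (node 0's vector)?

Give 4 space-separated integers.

Answer: 5 0 2 0

Derivation:
Initial: VV[0]=[0, 0, 0, 0]
Initial: VV[1]=[0, 0, 0, 0]
Initial: VV[2]=[0, 0, 0, 0]
Initial: VV[3]=[0, 0, 0, 0]
Event 1: LOCAL 1: VV[1][1]++ -> VV[1]=[0, 1, 0, 0]
Event 2: LOCAL 3: VV[3][3]++ -> VV[3]=[0, 0, 0, 1]
Event 3: LOCAL 0: VV[0][0]++ -> VV[0]=[1, 0, 0, 0]
Event 4: SEND 0->2: VV[0][0]++ -> VV[0]=[2, 0, 0, 0], msg_vec=[2, 0, 0, 0]; VV[2]=max(VV[2],msg_vec) then VV[2][2]++ -> VV[2]=[2, 0, 1, 0]
Event 5: SEND 2->0: VV[2][2]++ -> VV[2]=[2, 0, 2, 0], msg_vec=[2, 0, 2, 0]; VV[0]=max(VV[0],msg_vec) then VV[0][0]++ -> VV[0]=[3, 0, 2, 0]
Event 6: SEND 3->2: VV[3][3]++ -> VV[3]=[0, 0, 0, 2], msg_vec=[0, 0, 0, 2]; VV[2]=max(VV[2],msg_vec) then VV[2][2]++ -> VV[2]=[2, 0, 3, 2]
Event 7: SEND 0->1: VV[0][0]++ -> VV[0]=[4, 0, 2, 0], msg_vec=[4, 0, 2, 0]; VV[1]=max(VV[1],msg_vec) then VV[1][1]++ -> VV[1]=[4, 2, 2, 0]
Event 8: LOCAL 0: VV[0][0]++ -> VV[0]=[5, 0, 2, 0]
Final vectors: VV[0]=[5, 0, 2, 0]; VV[1]=[4, 2, 2, 0]; VV[2]=[2, 0, 3, 2]; VV[3]=[0, 0, 0, 2]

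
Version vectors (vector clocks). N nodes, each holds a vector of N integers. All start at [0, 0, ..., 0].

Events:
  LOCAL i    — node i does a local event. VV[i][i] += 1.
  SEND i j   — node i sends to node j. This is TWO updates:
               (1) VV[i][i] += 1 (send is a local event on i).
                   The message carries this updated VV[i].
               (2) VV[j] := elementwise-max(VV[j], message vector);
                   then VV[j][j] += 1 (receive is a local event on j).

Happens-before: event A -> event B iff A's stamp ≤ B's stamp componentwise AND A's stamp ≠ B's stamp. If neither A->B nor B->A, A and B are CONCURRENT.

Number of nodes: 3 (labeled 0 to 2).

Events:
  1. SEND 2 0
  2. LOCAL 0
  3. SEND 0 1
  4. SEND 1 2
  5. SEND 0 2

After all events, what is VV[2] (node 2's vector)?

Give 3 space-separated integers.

Answer: 4 2 3

Derivation:
Initial: VV[0]=[0, 0, 0]
Initial: VV[1]=[0, 0, 0]
Initial: VV[2]=[0, 0, 0]
Event 1: SEND 2->0: VV[2][2]++ -> VV[2]=[0, 0, 1], msg_vec=[0, 0, 1]; VV[0]=max(VV[0],msg_vec) then VV[0][0]++ -> VV[0]=[1, 0, 1]
Event 2: LOCAL 0: VV[0][0]++ -> VV[0]=[2, 0, 1]
Event 3: SEND 0->1: VV[0][0]++ -> VV[0]=[3, 0, 1], msg_vec=[3, 0, 1]; VV[1]=max(VV[1],msg_vec) then VV[1][1]++ -> VV[1]=[3, 1, 1]
Event 4: SEND 1->2: VV[1][1]++ -> VV[1]=[3, 2, 1], msg_vec=[3, 2, 1]; VV[2]=max(VV[2],msg_vec) then VV[2][2]++ -> VV[2]=[3, 2, 2]
Event 5: SEND 0->2: VV[0][0]++ -> VV[0]=[4, 0, 1], msg_vec=[4, 0, 1]; VV[2]=max(VV[2],msg_vec) then VV[2][2]++ -> VV[2]=[4, 2, 3]
Final vectors: VV[0]=[4, 0, 1]; VV[1]=[3, 2, 1]; VV[2]=[4, 2, 3]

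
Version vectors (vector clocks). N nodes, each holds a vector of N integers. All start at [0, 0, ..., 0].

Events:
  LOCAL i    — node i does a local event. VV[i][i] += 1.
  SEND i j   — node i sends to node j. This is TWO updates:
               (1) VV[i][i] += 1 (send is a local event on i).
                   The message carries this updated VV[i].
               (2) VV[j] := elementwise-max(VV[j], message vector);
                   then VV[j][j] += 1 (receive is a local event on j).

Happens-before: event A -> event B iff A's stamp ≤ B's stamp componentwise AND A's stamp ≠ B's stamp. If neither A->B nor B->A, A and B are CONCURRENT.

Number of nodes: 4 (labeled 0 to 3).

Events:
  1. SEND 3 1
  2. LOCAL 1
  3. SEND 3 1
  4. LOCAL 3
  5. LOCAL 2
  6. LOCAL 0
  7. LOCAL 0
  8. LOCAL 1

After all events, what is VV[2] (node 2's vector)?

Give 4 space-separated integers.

Answer: 0 0 1 0

Derivation:
Initial: VV[0]=[0, 0, 0, 0]
Initial: VV[1]=[0, 0, 0, 0]
Initial: VV[2]=[0, 0, 0, 0]
Initial: VV[3]=[0, 0, 0, 0]
Event 1: SEND 3->1: VV[3][3]++ -> VV[3]=[0, 0, 0, 1], msg_vec=[0, 0, 0, 1]; VV[1]=max(VV[1],msg_vec) then VV[1][1]++ -> VV[1]=[0, 1, 0, 1]
Event 2: LOCAL 1: VV[1][1]++ -> VV[1]=[0, 2, 0, 1]
Event 3: SEND 3->1: VV[3][3]++ -> VV[3]=[0, 0, 0, 2], msg_vec=[0, 0, 0, 2]; VV[1]=max(VV[1],msg_vec) then VV[1][1]++ -> VV[1]=[0, 3, 0, 2]
Event 4: LOCAL 3: VV[3][3]++ -> VV[3]=[0, 0, 0, 3]
Event 5: LOCAL 2: VV[2][2]++ -> VV[2]=[0, 0, 1, 0]
Event 6: LOCAL 0: VV[0][0]++ -> VV[0]=[1, 0, 0, 0]
Event 7: LOCAL 0: VV[0][0]++ -> VV[0]=[2, 0, 0, 0]
Event 8: LOCAL 1: VV[1][1]++ -> VV[1]=[0, 4, 0, 2]
Final vectors: VV[0]=[2, 0, 0, 0]; VV[1]=[0, 4, 0, 2]; VV[2]=[0, 0, 1, 0]; VV[3]=[0, 0, 0, 3]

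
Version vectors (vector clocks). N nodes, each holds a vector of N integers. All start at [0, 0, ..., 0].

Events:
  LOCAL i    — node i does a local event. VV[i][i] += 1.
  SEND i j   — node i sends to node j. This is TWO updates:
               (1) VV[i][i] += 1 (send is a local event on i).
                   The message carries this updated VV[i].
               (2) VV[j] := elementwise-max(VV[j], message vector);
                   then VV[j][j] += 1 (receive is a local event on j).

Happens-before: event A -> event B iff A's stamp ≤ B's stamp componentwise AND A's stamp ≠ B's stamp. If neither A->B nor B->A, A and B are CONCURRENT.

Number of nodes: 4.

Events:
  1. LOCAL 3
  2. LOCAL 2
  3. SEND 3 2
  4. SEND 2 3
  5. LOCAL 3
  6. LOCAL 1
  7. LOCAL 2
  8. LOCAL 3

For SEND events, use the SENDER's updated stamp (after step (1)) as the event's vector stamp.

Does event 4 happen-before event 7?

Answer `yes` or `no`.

Initial: VV[0]=[0, 0, 0, 0]
Initial: VV[1]=[0, 0, 0, 0]
Initial: VV[2]=[0, 0, 0, 0]
Initial: VV[3]=[0, 0, 0, 0]
Event 1: LOCAL 3: VV[3][3]++ -> VV[3]=[0, 0, 0, 1]
Event 2: LOCAL 2: VV[2][2]++ -> VV[2]=[0, 0, 1, 0]
Event 3: SEND 3->2: VV[3][3]++ -> VV[3]=[0, 0, 0, 2], msg_vec=[0, 0, 0, 2]; VV[2]=max(VV[2],msg_vec) then VV[2][2]++ -> VV[2]=[0, 0, 2, 2]
Event 4: SEND 2->3: VV[2][2]++ -> VV[2]=[0, 0, 3, 2], msg_vec=[0, 0, 3, 2]; VV[3]=max(VV[3],msg_vec) then VV[3][3]++ -> VV[3]=[0, 0, 3, 3]
Event 5: LOCAL 3: VV[3][3]++ -> VV[3]=[0, 0, 3, 4]
Event 6: LOCAL 1: VV[1][1]++ -> VV[1]=[0, 1, 0, 0]
Event 7: LOCAL 2: VV[2][2]++ -> VV[2]=[0, 0, 4, 2]
Event 8: LOCAL 3: VV[3][3]++ -> VV[3]=[0, 0, 3, 5]
Event 4 stamp: [0, 0, 3, 2]
Event 7 stamp: [0, 0, 4, 2]
[0, 0, 3, 2] <= [0, 0, 4, 2]? True. Equal? False. Happens-before: True

Answer: yes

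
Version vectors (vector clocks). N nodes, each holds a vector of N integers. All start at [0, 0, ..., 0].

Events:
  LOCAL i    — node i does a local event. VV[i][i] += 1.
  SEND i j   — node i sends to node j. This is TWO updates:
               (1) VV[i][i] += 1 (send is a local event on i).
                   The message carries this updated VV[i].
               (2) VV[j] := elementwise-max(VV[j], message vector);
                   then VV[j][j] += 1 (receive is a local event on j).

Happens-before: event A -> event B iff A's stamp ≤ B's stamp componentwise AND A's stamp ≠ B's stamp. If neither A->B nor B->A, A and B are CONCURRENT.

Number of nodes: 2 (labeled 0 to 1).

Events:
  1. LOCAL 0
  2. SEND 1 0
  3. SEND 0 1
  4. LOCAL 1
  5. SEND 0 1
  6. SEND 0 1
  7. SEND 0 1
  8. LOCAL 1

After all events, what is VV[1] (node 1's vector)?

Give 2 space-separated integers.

Answer: 6 7

Derivation:
Initial: VV[0]=[0, 0]
Initial: VV[1]=[0, 0]
Event 1: LOCAL 0: VV[0][0]++ -> VV[0]=[1, 0]
Event 2: SEND 1->0: VV[1][1]++ -> VV[1]=[0, 1], msg_vec=[0, 1]; VV[0]=max(VV[0],msg_vec) then VV[0][0]++ -> VV[0]=[2, 1]
Event 3: SEND 0->1: VV[0][0]++ -> VV[0]=[3, 1], msg_vec=[3, 1]; VV[1]=max(VV[1],msg_vec) then VV[1][1]++ -> VV[1]=[3, 2]
Event 4: LOCAL 1: VV[1][1]++ -> VV[1]=[3, 3]
Event 5: SEND 0->1: VV[0][0]++ -> VV[0]=[4, 1], msg_vec=[4, 1]; VV[1]=max(VV[1],msg_vec) then VV[1][1]++ -> VV[1]=[4, 4]
Event 6: SEND 0->1: VV[0][0]++ -> VV[0]=[5, 1], msg_vec=[5, 1]; VV[1]=max(VV[1],msg_vec) then VV[1][1]++ -> VV[1]=[5, 5]
Event 7: SEND 0->1: VV[0][0]++ -> VV[0]=[6, 1], msg_vec=[6, 1]; VV[1]=max(VV[1],msg_vec) then VV[1][1]++ -> VV[1]=[6, 6]
Event 8: LOCAL 1: VV[1][1]++ -> VV[1]=[6, 7]
Final vectors: VV[0]=[6, 1]; VV[1]=[6, 7]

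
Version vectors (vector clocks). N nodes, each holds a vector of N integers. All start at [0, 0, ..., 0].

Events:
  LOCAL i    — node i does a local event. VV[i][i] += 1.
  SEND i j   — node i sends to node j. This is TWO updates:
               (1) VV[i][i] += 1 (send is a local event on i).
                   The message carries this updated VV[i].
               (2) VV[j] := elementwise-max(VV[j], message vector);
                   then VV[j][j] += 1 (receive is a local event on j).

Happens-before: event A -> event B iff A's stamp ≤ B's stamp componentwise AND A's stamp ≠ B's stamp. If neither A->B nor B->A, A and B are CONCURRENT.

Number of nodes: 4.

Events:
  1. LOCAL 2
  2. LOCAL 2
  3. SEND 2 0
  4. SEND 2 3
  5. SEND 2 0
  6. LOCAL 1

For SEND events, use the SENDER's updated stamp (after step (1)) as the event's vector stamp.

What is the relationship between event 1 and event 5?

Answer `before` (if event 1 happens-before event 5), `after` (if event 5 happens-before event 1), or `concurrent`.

Answer: before

Derivation:
Initial: VV[0]=[0, 0, 0, 0]
Initial: VV[1]=[0, 0, 0, 0]
Initial: VV[2]=[0, 0, 0, 0]
Initial: VV[3]=[0, 0, 0, 0]
Event 1: LOCAL 2: VV[2][2]++ -> VV[2]=[0, 0, 1, 0]
Event 2: LOCAL 2: VV[2][2]++ -> VV[2]=[0, 0, 2, 0]
Event 3: SEND 2->0: VV[2][2]++ -> VV[2]=[0, 0, 3, 0], msg_vec=[0, 0, 3, 0]; VV[0]=max(VV[0],msg_vec) then VV[0][0]++ -> VV[0]=[1, 0, 3, 0]
Event 4: SEND 2->3: VV[2][2]++ -> VV[2]=[0, 0, 4, 0], msg_vec=[0, 0, 4, 0]; VV[3]=max(VV[3],msg_vec) then VV[3][3]++ -> VV[3]=[0, 0, 4, 1]
Event 5: SEND 2->0: VV[2][2]++ -> VV[2]=[0, 0, 5, 0], msg_vec=[0, 0, 5, 0]; VV[0]=max(VV[0],msg_vec) then VV[0][0]++ -> VV[0]=[2, 0, 5, 0]
Event 6: LOCAL 1: VV[1][1]++ -> VV[1]=[0, 1, 0, 0]
Event 1 stamp: [0, 0, 1, 0]
Event 5 stamp: [0, 0, 5, 0]
[0, 0, 1, 0] <= [0, 0, 5, 0]? True
[0, 0, 5, 0] <= [0, 0, 1, 0]? False
Relation: before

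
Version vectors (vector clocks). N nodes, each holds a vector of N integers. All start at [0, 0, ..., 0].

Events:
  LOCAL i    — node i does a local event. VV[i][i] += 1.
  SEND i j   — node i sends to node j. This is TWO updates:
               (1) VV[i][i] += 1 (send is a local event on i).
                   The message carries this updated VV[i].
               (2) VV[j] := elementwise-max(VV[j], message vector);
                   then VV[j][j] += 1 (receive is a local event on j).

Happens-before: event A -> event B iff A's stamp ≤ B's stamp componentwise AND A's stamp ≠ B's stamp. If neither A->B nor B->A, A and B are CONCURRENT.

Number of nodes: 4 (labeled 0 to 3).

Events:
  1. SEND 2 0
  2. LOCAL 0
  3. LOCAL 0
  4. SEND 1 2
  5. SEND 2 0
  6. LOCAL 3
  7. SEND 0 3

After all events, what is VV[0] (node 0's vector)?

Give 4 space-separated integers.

Initial: VV[0]=[0, 0, 0, 0]
Initial: VV[1]=[0, 0, 0, 0]
Initial: VV[2]=[0, 0, 0, 0]
Initial: VV[3]=[0, 0, 0, 0]
Event 1: SEND 2->0: VV[2][2]++ -> VV[2]=[0, 0, 1, 0], msg_vec=[0, 0, 1, 0]; VV[0]=max(VV[0],msg_vec) then VV[0][0]++ -> VV[0]=[1, 0, 1, 0]
Event 2: LOCAL 0: VV[0][0]++ -> VV[0]=[2, 0, 1, 0]
Event 3: LOCAL 0: VV[0][0]++ -> VV[0]=[3, 0, 1, 0]
Event 4: SEND 1->2: VV[1][1]++ -> VV[1]=[0, 1, 0, 0], msg_vec=[0, 1, 0, 0]; VV[2]=max(VV[2],msg_vec) then VV[2][2]++ -> VV[2]=[0, 1, 2, 0]
Event 5: SEND 2->0: VV[2][2]++ -> VV[2]=[0, 1, 3, 0], msg_vec=[0, 1, 3, 0]; VV[0]=max(VV[0],msg_vec) then VV[0][0]++ -> VV[0]=[4, 1, 3, 0]
Event 6: LOCAL 3: VV[3][3]++ -> VV[3]=[0, 0, 0, 1]
Event 7: SEND 0->3: VV[0][0]++ -> VV[0]=[5, 1, 3, 0], msg_vec=[5, 1, 3, 0]; VV[3]=max(VV[3],msg_vec) then VV[3][3]++ -> VV[3]=[5, 1, 3, 2]
Final vectors: VV[0]=[5, 1, 3, 0]; VV[1]=[0, 1, 0, 0]; VV[2]=[0, 1, 3, 0]; VV[3]=[5, 1, 3, 2]

Answer: 5 1 3 0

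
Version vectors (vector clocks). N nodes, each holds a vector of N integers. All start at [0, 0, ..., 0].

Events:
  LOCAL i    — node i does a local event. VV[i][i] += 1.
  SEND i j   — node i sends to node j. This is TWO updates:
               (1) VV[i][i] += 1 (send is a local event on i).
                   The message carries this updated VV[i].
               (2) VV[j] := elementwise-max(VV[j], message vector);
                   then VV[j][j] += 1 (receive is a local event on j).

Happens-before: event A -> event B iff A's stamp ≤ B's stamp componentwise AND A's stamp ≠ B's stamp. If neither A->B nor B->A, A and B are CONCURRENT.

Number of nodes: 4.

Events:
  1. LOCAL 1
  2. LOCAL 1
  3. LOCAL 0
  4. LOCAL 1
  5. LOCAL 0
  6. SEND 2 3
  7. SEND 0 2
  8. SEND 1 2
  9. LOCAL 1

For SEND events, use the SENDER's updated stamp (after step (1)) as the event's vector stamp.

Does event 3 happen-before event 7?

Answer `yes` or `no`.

Initial: VV[0]=[0, 0, 0, 0]
Initial: VV[1]=[0, 0, 0, 0]
Initial: VV[2]=[0, 0, 0, 0]
Initial: VV[3]=[0, 0, 0, 0]
Event 1: LOCAL 1: VV[1][1]++ -> VV[1]=[0, 1, 0, 0]
Event 2: LOCAL 1: VV[1][1]++ -> VV[1]=[0, 2, 0, 0]
Event 3: LOCAL 0: VV[0][0]++ -> VV[0]=[1, 0, 0, 0]
Event 4: LOCAL 1: VV[1][1]++ -> VV[1]=[0, 3, 0, 0]
Event 5: LOCAL 0: VV[0][0]++ -> VV[0]=[2, 0, 0, 0]
Event 6: SEND 2->3: VV[2][2]++ -> VV[2]=[0, 0, 1, 0], msg_vec=[0, 0, 1, 0]; VV[3]=max(VV[3],msg_vec) then VV[3][3]++ -> VV[3]=[0, 0, 1, 1]
Event 7: SEND 0->2: VV[0][0]++ -> VV[0]=[3, 0, 0, 0], msg_vec=[3, 0, 0, 0]; VV[2]=max(VV[2],msg_vec) then VV[2][2]++ -> VV[2]=[3, 0, 2, 0]
Event 8: SEND 1->2: VV[1][1]++ -> VV[1]=[0, 4, 0, 0], msg_vec=[0, 4, 0, 0]; VV[2]=max(VV[2],msg_vec) then VV[2][2]++ -> VV[2]=[3, 4, 3, 0]
Event 9: LOCAL 1: VV[1][1]++ -> VV[1]=[0, 5, 0, 0]
Event 3 stamp: [1, 0, 0, 0]
Event 7 stamp: [3, 0, 0, 0]
[1, 0, 0, 0] <= [3, 0, 0, 0]? True. Equal? False. Happens-before: True

Answer: yes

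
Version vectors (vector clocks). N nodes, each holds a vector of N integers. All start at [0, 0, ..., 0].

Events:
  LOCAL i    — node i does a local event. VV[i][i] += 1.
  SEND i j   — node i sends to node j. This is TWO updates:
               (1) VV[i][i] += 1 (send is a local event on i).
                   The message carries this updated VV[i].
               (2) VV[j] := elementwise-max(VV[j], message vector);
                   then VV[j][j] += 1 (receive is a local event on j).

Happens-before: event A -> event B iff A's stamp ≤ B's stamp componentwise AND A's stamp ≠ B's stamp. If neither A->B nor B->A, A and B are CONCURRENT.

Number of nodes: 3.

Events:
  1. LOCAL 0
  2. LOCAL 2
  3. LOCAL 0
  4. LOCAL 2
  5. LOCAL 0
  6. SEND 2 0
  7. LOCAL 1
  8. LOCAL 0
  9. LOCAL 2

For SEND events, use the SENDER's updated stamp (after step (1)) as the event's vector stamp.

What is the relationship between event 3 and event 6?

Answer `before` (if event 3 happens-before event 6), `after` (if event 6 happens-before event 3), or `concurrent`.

Initial: VV[0]=[0, 0, 0]
Initial: VV[1]=[0, 0, 0]
Initial: VV[2]=[0, 0, 0]
Event 1: LOCAL 0: VV[0][0]++ -> VV[0]=[1, 0, 0]
Event 2: LOCAL 2: VV[2][2]++ -> VV[2]=[0, 0, 1]
Event 3: LOCAL 0: VV[0][0]++ -> VV[0]=[2, 0, 0]
Event 4: LOCAL 2: VV[2][2]++ -> VV[2]=[0, 0, 2]
Event 5: LOCAL 0: VV[0][0]++ -> VV[0]=[3, 0, 0]
Event 6: SEND 2->0: VV[2][2]++ -> VV[2]=[0, 0, 3], msg_vec=[0, 0, 3]; VV[0]=max(VV[0],msg_vec) then VV[0][0]++ -> VV[0]=[4, 0, 3]
Event 7: LOCAL 1: VV[1][1]++ -> VV[1]=[0, 1, 0]
Event 8: LOCAL 0: VV[0][0]++ -> VV[0]=[5, 0, 3]
Event 9: LOCAL 2: VV[2][2]++ -> VV[2]=[0, 0, 4]
Event 3 stamp: [2, 0, 0]
Event 6 stamp: [0, 0, 3]
[2, 0, 0] <= [0, 0, 3]? False
[0, 0, 3] <= [2, 0, 0]? False
Relation: concurrent

Answer: concurrent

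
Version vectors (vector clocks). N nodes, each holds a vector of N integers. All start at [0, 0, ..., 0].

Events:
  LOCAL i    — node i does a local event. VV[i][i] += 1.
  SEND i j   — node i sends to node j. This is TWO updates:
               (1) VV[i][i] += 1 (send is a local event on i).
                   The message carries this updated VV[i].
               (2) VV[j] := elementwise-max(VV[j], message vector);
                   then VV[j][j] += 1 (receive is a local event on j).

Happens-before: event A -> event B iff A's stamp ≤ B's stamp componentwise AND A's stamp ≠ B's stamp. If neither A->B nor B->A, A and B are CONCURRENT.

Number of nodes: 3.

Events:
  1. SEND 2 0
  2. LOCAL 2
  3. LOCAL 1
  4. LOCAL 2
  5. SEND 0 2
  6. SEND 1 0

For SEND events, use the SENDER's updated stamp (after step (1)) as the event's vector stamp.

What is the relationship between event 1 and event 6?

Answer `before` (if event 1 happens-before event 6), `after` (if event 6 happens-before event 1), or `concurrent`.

Answer: concurrent

Derivation:
Initial: VV[0]=[0, 0, 0]
Initial: VV[1]=[0, 0, 0]
Initial: VV[2]=[0, 0, 0]
Event 1: SEND 2->0: VV[2][2]++ -> VV[2]=[0, 0, 1], msg_vec=[0, 0, 1]; VV[0]=max(VV[0],msg_vec) then VV[0][0]++ -> VV[0]=[1, 0, 1]
Event 2: LOCAL 2: VV[2][2]++ -> VV[2]=[0, 0, 2]
Event 3: LOCAL 1: VV[1][1]++ -> VV[1]=[0, 1, 0]
Event 4: LOCAL 2: VV[2][2]++ -> VV[2]=[0, 0, 3]
Event 5: SEND 0->2: VV[0][0]++ -> VV[0]=[2, 0, 1], msg_vec=[2, 0, 1]; VV[2]=max(VV[2],msg_vec) then VV[2][2]++ -> VV[2]=[2, 0, 4]
Event 6: SEND 1->0: VV[1][1]++ -> VV[1]=[0, 2, 0], msg_vec=[0, 2, 0]; VV[0]=max(VV[0],msg_vec) then VV[0][0]++ -> VV[0]=[3, 2, 1]
Event 1 stamp: [0, 0, 1]
Event 6 stamp: [0, 2, 0]
[0, 0, 1] <= [0, 2, 0]? False
[0, 2, 0] <= [0, 0, 1]? False
Relation: concurrent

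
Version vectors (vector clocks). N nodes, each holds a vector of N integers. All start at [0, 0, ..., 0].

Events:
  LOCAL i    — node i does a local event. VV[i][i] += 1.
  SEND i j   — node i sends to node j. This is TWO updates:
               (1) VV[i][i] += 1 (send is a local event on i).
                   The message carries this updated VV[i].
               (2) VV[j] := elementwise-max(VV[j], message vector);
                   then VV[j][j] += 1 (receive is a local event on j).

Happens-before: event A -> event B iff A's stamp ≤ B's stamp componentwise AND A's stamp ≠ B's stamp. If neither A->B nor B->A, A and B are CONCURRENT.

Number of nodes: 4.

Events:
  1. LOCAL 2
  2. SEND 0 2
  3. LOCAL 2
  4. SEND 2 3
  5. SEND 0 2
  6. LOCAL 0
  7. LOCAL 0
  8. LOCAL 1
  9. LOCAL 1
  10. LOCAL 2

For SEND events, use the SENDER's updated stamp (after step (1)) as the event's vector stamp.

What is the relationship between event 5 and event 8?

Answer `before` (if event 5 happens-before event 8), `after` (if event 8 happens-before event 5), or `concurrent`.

Initial: VV[0]=[0, 0, 0, 0]
Initial: VV[1]=[0, 0, 0, 0]
Initial: VV[2]=[0, 0, 0, 0]
Initial: VV[3]=[0, 0, 0, 0]
Event 1: LOCAL 2: VV[2][2]++ -> VV[2]=[0, 0, 1, 0]
Event 2: SEND 0->2: VV[0][0]++ -> VV[0]=[1, 0, 0, 0], msg_vec=[1, 0, 0, 0]; VV[2]=max(VV[2],msg_vec) then VV[2][2]++ -> VV[2]=[1, 0, 2, 0]
Event 3: LOCAL 2: VV[2][2]++ -> VV[2]=[1, 0, 3, 0]
Event 4: SEND 2->3: VV[2][2]++ -> VV[2]=[1, 0, 4, 0], msg_vec=[1, 0, 4, 0]; VV[3]=max(VV[3],msg_vec) then VV[3][3]++ -> VV[3]=[1, 0, 4, 1]
Event 5: SEND 0->2: VV[0][0]++ -> VV[0]=[2, 0, 0, 0], msg_vec=[2, 0, 0, 0]; VV[2]=max(VV[2],msg_vec) then VV[2][2]++ -> VV[2]=[2, 0, 5, 0]
Event 6: LOCAL 0: VV[0][0]++ -> VV[0]=[3, 0, 0, 0]
Event 7: LOCAL 0: VV[0][0]++ -> VV[0]=[4, 0, 0, 0]
Event 8: LOCAL 1: VV[1][1]++ -> VV[1]=[0, 1, 0, 0]
Event 9: LOCAL 1: VV[1][1]++ -> VV[1]=[0, 2, 0, 0]
Event 10: LOCAL 2: VV[2][2]++ -> VV[2]=[2, 0, 6, 0]
Event 5 stamp: [2, 0, 0, 0]
Event 8 stamp: [0, 1, 0, 0]
[2, 0, 0, 0] <= [0, 1, 0, 0]? False
[0, 1, 0, 0] <= [2, 0, 0, 0]? False
Relation: concurrent

Answer: concurrent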